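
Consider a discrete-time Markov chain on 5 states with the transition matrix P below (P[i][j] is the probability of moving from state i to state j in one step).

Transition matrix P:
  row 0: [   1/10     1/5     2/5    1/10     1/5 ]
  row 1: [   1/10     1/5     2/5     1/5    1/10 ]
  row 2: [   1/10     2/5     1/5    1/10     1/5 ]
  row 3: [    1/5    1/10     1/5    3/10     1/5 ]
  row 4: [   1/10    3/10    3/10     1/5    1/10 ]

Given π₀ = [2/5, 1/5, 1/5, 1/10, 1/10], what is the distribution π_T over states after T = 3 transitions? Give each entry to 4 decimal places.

t=0: π = [0.4000, 0.2000, 0.2000, 0.1000, 0.1000]
t=1: π = [0.1100, 0.2400, 0.3300, 0.1500, 0.1700]
t=2: π = [0.1150, 0.2680, 0.2870, 0.1710, 0.1590]
t=3: π = [0.1171, 0.2562, 0.2925, 0.1769, 0.1573]

π = [0.1171, 0.2562, 0.2925, 0.1769, 0.1573]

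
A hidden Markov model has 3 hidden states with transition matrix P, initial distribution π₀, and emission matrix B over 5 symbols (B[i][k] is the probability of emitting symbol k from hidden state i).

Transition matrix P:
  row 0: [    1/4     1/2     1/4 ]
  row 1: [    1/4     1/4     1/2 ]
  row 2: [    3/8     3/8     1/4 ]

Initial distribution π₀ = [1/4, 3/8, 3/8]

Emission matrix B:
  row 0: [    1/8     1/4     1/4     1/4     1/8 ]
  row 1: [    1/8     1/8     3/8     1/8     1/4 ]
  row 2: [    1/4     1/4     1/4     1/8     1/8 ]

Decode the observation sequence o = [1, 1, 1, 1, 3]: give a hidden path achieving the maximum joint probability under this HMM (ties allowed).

t=0: δ = [6.250e-02, 4.688e-02, 9.375e-02]  (obs o_0=1)
t=1: δ = [8.789e-03, 4.395e-03, 5.859e-03]  ψ = [2, 2, 1]  (obs o_1=1)
t=2: δ = [5.493e-04, 5.493e-04, 5.493e-04]  ψ = [0, 0, 0]  (obs o_2=1)
t=3: δ = [5.150e-05, 3.433e-05, 6.866e-05]  ψ = [2, 0, 1]  (obs o_3=1)
t=4: δ = [6.437e-06, 3.219e-06, 2.146e-06]  ψ = [2, 0, 1]  (obs o_4=3)
backtrack: best end state = 0; path = [2, 0, 1, 2, 0]

path = [2, 0, 1, 2, 0]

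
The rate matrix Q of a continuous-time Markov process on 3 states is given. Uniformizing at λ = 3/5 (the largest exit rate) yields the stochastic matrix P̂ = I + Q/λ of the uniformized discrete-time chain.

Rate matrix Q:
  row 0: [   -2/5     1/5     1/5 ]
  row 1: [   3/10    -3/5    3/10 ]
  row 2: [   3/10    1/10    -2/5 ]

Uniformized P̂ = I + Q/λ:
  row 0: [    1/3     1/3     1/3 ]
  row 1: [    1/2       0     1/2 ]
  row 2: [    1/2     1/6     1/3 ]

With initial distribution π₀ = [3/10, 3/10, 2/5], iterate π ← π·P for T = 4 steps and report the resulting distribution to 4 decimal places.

π = [0.4285, 0.2046, 0.3670]

t=0: π = [0.3000, 0.3000, 0.4000]
t=1: π = [0.4500, 0.1667, 0.3833]
t=2: π = [0.4250, 0.2139, 0.3611]
t=3: π = [0.4292, 0.2019, 0.3690]
t=4: π = [0.4285, 0.2046, 0.3670]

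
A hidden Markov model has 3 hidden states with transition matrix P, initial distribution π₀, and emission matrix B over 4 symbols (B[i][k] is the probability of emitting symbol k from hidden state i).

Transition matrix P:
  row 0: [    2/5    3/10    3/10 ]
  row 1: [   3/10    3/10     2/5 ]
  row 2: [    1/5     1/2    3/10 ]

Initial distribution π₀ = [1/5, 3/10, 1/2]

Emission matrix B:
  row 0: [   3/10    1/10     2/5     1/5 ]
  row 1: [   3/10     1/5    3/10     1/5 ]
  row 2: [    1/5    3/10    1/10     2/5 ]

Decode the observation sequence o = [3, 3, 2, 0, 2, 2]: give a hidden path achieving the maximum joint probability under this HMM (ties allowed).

path = [2, 2, 1, 0, 0, 0]

t=0: δ = [4.000e-02, 6.000e-02, 2.000e-01]  (obs o_0=3)
t=1: δ = [8.000e-03, 2.000e-02, 2.400e-02]  ψ = [2, 2, 2]  (obs o_1=3)
t=2: δ = [2.400e-03, 3.600e-03, 8.000e-04]  ψ = [1, 2, 1]  (obs o_2=2)
t=3: δ = [3.240e-04, 3.240e-04, 2.880e-04]  ψ = [1, 1, 1]  (obs o_3=0)
t=4: δ = [5.184e-05, 4.320e-05, 1.296e-05]  ψ = [0, 2, 1]  (obs o_4=2)
t=5: δ = [8.294e-06, 4.666e-06, 1.728e-06]  ψ = [0, 0, 1]  (obs o_5=2)
backtrack: best end state = 0; path = [2, 2, 1, 0, 0, 0]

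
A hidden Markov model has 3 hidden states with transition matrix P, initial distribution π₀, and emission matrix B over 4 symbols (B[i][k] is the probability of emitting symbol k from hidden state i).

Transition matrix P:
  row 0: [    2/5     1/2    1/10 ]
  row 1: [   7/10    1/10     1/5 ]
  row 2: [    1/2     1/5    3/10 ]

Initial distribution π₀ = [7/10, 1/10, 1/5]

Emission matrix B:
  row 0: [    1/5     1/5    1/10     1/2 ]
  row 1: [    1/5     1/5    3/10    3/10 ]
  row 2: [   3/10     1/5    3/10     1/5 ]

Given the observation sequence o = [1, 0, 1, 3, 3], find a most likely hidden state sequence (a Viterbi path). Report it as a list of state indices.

path = [0, 1, 0, 1, 0]

t=0: δ = [1.400e-01, 2.000e-02, 4.000e-02]  (obs o_0=1)
t=1: δ = [1.120e-02, 1.400e-02, 4.200e-03]  ψ = [0, 0, 0]  (obs o_1=0)
t=2: δ = [1.960e-03, 1.120e-03, 5.600e-04]  ψ = [1, 0, 1]  (obs o_2=1)
t=3: δ = [3.920e-04, 2.940e-04, 4.480e-05]  ψ = [0, 0, 1]  (obs o_3=3)
t=4: δ = [1.029e-04, 5.880e-05, 1.176e-05]  ψ = [1, 0, 1]  (obs o_4=3)
backtrack: best end state = 0; path = [0, 1, 0, 1, 0]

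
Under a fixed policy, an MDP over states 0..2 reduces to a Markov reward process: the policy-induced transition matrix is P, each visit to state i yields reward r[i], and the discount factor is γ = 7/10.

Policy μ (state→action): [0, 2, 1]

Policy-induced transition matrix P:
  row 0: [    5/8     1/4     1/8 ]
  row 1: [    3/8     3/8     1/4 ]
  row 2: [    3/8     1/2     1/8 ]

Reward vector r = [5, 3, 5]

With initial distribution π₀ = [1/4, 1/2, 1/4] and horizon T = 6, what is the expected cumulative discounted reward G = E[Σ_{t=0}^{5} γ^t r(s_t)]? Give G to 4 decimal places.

G = 12.3410

t=0: π = [0.2500, 0.5000, 0.2500], E[r] = 4.0000, γ^t·E[r] = 4.000000, running G = 4.000000
t=1: π = [0.4375, 0.3750, 0.1875], E[r] = 4.2500, γ^t·E[r] = 2.975000, running G = 6.975000
t=2: π = [0.4844, 0.3438, 0.1719], E[r] = 4.3125, γ^t·E[r] = 2.113125, running G = 9.088125
t=3: π = [0.4961, 0.3359, 0.1680], E[r] = 4.3281, γ^t·E[r] = 1.484547, running G = 10.572672
t=4: π = [0.4990, 0.3340, 0.1670], E[r] = 4.3320, γ^t·E[r] = 1.040121, running G = 11.612793
t=5: π = [0.4998, 0.3335, 0.1667], E[r] = 4.3330, γ^t·E[r] = 0.728249, running G = 12.341041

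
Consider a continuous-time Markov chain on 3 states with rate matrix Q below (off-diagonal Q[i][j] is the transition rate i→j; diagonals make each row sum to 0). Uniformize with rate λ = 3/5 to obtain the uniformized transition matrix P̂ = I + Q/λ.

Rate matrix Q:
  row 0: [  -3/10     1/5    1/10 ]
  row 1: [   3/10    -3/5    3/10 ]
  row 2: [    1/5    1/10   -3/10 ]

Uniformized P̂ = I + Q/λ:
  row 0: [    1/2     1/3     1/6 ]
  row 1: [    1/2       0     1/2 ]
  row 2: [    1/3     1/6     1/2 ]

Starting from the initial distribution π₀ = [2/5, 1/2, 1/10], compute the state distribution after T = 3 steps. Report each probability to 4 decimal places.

π = [0.4435, 0.2028, 0.3537]

t=0: π = [0.4000, 0.5000, 0.1000]
t=1: π = [0.4833, 0.1500, 0.3667]
t=2: π = [0.4389, 0.2222, 0.3389]
t=3: π = [0.4435, 0.2028, 0.3537]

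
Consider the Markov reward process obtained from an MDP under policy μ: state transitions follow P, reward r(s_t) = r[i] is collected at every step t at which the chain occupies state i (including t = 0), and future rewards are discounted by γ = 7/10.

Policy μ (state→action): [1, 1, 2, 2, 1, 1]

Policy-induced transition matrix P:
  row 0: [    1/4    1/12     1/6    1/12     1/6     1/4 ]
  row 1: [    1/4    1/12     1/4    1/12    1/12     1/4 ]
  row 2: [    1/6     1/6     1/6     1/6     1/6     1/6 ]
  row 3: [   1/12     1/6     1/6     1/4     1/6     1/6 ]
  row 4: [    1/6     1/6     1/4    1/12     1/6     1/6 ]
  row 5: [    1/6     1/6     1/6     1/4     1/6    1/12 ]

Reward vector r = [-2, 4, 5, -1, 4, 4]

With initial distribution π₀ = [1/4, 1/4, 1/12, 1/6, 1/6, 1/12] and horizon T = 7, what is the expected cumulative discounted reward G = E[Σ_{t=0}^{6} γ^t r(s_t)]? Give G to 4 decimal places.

t=0: π = [0.2500, 0.2500, 0.0833, 0.1667, 0.1667, 0.0833], E[r] = 1.7500, γ^t·E[r] = 1.750000, running G = 1.750000
t=1: π = [0.1944, 0.1250, 0.2014, 0.1319, 0.1458, 0.2014], E[r] = 2.3750, γ^t·E[r] = 1.662500, running G = 3.412500
t=2: π = [0.1823, 0.1400, 0.1892, 0.1557, 0.1563, 0.1765], E[r] = 2.3171, γ^t·E[r] = 1.135394, running G = 4.547894
t=3: π = [0.1806, 0.1398, 0.1914, 0.1545, 0.1550, 0.1788], E[r] = 2.3357, γ^t·E[r] = 0.801144, running G = 5.349037
t=4: π = [0.1805, 0.1400, 0.1912, 0.1548, 0.1550, 0.1785], E[r] = 2.3341, γ^t·E[r] = 0.560429, running G = 5.909467
t=5: π = [0.1805, 0.1400, 0.1912, 0.1548, 0.1550, 0.1785], E[r] = 2.3343, γ^t·E[r] = 0.392333, running G = 6.301800
t=6: π = [0.1805, 0.1400, 0.1912, 0.1548, 0.1550, 0.1785], E[r] = 2.3343, γ^t·E[r] = 0.274631, running G = 6.576430

G = 6.5764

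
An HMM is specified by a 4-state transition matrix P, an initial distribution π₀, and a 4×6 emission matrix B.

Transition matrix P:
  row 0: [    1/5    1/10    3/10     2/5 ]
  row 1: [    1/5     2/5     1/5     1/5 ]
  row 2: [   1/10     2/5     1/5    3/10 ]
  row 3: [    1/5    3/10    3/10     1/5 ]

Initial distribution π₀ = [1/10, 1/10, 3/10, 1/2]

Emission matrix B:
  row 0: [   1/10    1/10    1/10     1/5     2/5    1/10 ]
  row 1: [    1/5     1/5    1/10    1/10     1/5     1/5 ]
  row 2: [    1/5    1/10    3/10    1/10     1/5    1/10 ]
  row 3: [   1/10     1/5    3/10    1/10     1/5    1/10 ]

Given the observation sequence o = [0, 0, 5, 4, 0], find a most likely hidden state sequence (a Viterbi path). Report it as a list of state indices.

t=0: δ = [1.000e-02, 2.000e-02, 6.000e-02, 5.000e-02]  (obs o_0=0)
t=1: δ = [1.000e-03, 4.800e-03, 3.000e-03, 1.800e-03]  ψ = [3, 2, 3, 2]  (obs o_1=0)
t=2: δ = [9.600e-05, 3.840e-04, 9.600e-05, 9.600e-05]  ψ = [1, 1, 1, 1]  (obs o_2=5)
t=3: δ = [3.072e-05, 3.072e-05, 1.536e-05, 1.536e-05]  ψ = [1, 1, 1, 1]  (obs o_3=4)
t=4: δ = [6.144e-07, 2.458e-06, 1.843e-06, 1.229e-06]  ψ = [0, 1, 0, 0]  (obs o_4=0)
backtrack: best end state = 1; path = [2, 1, 1, 1, 1]

path = [2, 1, 1, 1, 1]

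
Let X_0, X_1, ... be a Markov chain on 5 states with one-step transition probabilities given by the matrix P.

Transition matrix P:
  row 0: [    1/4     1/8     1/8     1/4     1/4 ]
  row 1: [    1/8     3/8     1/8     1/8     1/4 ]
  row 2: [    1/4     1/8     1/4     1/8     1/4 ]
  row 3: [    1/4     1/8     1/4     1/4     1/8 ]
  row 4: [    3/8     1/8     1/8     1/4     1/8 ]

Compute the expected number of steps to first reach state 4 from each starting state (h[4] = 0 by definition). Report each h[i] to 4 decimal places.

First-step conditioning: h[4] = 0; for i ≠ 4, h[i] = 1 + Σ_k P[i][k]·h[k].
  h[0] = 1 + 1/4·h[0] + 1/8·h[1] + 1/8·h[2] + 1/4·h[3]
  h[1] = 1 + 1/8·h[0] + 3/8·h[1] + 1/8·h[2] + 1/8·h[3]
  h[2] = 1 + 1/4·h[0] + 1/8·h[1] + 1/4·h[2] + 1/8·h[3]
  h[3] = 1 + 1/4·h[0] + 1/8·h[1] + 1/4·h[2] + 1/4·h[3]
Solving the 4×4 linear system over states ≠ 4 gives exactly h = [2736/613, 2680/613, 2688/613, 3072/613, 0] (h[4] = 0 is the target).

h = [4.4633, 4.3719, 4.3850, 5.0114, 0.0000]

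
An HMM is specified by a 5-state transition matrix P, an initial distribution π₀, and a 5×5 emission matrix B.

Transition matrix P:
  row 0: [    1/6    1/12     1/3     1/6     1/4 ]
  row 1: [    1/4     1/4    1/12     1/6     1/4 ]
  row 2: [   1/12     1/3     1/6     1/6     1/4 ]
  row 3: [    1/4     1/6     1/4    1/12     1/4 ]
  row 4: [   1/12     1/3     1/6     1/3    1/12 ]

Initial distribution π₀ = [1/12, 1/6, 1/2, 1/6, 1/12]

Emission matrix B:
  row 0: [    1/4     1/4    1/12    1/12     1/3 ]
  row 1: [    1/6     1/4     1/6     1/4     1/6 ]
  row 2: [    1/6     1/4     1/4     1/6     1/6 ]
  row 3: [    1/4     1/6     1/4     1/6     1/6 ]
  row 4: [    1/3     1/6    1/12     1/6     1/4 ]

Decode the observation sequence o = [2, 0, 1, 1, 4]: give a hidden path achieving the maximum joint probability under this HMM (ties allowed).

t=0: δ = [6.944e-03, 2.778e-02, 1.250e-01, 4.167e-02, 6.944e-03]  (obs o_0=2)
t=1: δ = [2.604e-03, 6.944e-03, 3.472e-03, 5.208e-03, 1.042e-02]  ψ = [2, 2, 2, 2, 2]  (obs o_1=0)
t=2: δ = [4.340e-04, 8.681e-04, 4.340e-04, 5.787e-04, 2.894e-04]  ψ = [1, 4, 4, 4, 1]  (obs o_2=1)
t=3: δ = [5.425e-05, 5.425e-05, 3.617e-05, 2.411e-05, 3.617e-05]  ψ = [1, 1, 0, 1, 1]  (obs o_3=1)
t=4: δ = [4.521e-06, 2.261e-06, 3.014e-06, 2.009e-06, 3.391e-06]  ψ = [1, 1, 0, 4, 0]  (obs o_4=4)
backtrack: best end state = 0; path = [2, 4, 1, 1, 0]

path = [2, 4, 1, 1, 0]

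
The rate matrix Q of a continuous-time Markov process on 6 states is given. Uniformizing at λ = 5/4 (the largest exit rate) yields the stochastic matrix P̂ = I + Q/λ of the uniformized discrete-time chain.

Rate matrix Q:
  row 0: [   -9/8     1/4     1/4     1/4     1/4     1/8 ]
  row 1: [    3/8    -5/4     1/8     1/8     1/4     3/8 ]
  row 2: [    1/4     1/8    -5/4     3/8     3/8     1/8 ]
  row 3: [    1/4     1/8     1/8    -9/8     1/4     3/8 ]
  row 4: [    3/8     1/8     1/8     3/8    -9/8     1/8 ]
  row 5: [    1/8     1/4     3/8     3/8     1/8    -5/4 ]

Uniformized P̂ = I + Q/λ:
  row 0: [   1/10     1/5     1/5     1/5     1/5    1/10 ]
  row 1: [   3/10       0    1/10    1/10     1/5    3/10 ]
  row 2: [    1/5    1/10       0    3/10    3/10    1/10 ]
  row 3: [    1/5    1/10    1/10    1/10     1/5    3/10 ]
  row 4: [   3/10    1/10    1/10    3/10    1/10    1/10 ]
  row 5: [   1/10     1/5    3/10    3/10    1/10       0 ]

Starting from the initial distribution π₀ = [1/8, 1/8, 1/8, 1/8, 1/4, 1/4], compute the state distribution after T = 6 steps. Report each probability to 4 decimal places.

π = [0.1956, 0.1225, 0.1362, 0.2132, 0.1805, 0.1520]

t=0: π = [0.1250, 0.1250, 0.1250, 0.1250, 0.2500, 0.2500]
t=1: π = [0.2000, 0.1250, 0.1500, 0.2375, 0.1625, 0.1250]
t=2: π = [0.1963, 0.1200, 0.1300, 0.2075, 0.1863, 0.1600]
t=3: π = [0.1950, 0.1236, 0.1386, 0.2149, 0.1784, 0.1495]
t=4: π = [0.1958, 0.1221, 0.1355, 0.2128, 0.1811, 0.1528]
t=5: π = [0.1955, 0.1226, 0.1366, 0.2134, 0.1802, 0.1517]
t=6: π = [0.1956, 0.1225, 0.1362, 0.2132, 0.1805, 0.1520]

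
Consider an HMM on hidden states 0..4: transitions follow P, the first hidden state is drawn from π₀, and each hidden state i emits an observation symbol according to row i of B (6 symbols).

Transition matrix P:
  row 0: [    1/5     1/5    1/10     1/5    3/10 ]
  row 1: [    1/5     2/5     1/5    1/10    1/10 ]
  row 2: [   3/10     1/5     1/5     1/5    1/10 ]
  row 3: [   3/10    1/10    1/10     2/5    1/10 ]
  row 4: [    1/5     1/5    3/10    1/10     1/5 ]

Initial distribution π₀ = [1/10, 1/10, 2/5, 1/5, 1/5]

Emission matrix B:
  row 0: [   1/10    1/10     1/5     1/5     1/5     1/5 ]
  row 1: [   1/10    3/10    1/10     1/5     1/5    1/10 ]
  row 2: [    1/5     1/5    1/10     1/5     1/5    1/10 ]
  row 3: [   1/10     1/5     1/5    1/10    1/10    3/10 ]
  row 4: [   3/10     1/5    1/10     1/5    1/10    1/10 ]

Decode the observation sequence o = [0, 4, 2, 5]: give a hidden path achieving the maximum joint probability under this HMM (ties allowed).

path = [2, 0, 3, 3]

t=0: δ = [1.000e-02, 1.000e-02, 8.000e-02, 2.000e-02, 6.000e-02]  (obs o_0=0)
t=1: δ = [4.800e-03, 3.200e-03, 3.600e-03, 1.600e-03, 1.200e-03]  ψ = [2, 2, 4, 2, 4]  (obs o_1=4)
t=2: δ = [2.160e-04, 1.280e-04, 7.200e-05, 1.920e-04, 1.440e-04]  ψ = [2, 1, 2, 0, 0]  (obs o_2=2)
t=3: δ = [1.152e-05, 5.120e-06, 4.320e-06, 2.304e-05, 6.480e-06]  ψ = [3, 1, 4, 3, 0]  (obs o_3=5)
backtrack: best end state = 3; path = [2, 0, 3, 3]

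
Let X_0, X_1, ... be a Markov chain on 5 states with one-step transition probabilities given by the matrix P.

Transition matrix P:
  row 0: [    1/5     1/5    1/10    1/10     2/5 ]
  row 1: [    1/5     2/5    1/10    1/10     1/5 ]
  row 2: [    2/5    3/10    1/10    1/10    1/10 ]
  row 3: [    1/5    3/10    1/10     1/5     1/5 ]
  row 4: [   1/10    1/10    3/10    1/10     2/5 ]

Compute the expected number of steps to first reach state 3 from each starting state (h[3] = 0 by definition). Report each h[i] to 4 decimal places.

h = [10.0000, 10.0000, 10.0000, 0.0000, 10.0000]

First-step conditioning: h[3] = 0; for i ≠ 3, h[i] = 1 + Σ_k P[i][k]·h[k].
  h[0] = 1 + 1/5·h[0] + 1/5·h[1] + 1/10·h[2] + 2/5·h[4]
  h[1] = 1 + 1/5·h[0] + 2/5·h[1] + 1/10·h[2] + 1/5·h[4]
  h[2] = 1 + 2/5·h[0] + 3/10·h[1] + 1/10·h[2] + 1/10·h[4]
  h[4] = 1 + 1/10·h[0] + 1/10·h[1] + 3/10·h[2] + 2/5·h[4]
Solving the 4×4 linear system over states ≠ 3 gives exactly h = [10, 10, 10, 0, 10] (h[3] = 0 is the target).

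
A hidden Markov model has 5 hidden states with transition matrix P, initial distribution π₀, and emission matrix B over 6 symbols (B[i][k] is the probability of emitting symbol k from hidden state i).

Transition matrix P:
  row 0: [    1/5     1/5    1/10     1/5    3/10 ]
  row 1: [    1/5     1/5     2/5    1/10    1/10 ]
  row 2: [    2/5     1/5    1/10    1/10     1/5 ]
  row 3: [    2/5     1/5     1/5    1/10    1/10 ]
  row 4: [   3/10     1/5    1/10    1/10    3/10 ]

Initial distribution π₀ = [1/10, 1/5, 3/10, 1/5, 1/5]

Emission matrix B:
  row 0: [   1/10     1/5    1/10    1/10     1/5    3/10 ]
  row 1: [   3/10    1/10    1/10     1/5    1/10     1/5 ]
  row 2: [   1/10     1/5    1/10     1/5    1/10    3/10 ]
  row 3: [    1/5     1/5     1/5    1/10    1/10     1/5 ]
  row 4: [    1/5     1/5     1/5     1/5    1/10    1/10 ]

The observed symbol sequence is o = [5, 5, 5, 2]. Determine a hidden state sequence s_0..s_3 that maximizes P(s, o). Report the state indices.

t=0: δ = [3.000e-02, 4.000e-02, 9.000e-02, 4.000e-02, 2.000e-02]  (obs o_0=5)
t=1: δ = [1.080e-02, 3.600e-03, 4.800e-03, 1.800e-03, 1.800e-03]  ψ = [2, 2, 1, 2, 2]  (obs o_1=5)
t=2: δ = [6.480e-04, 4.320e-04, 4.320e-04, 4.320e-04, 3.240e-04]  ψ = [0, 0, 1, 0, 0]  (obs o_2=5)
t=3: δ = [1.728e-05, 1.296e-05, 1.728e-05, 2.592e-05, 3.888e-05]  ψ = [2, 0, 1, 0, 0]  (obs o_3=2)
backtrack: best end state = 4; path = [2, 0, 0, 4]

path = [2, 0, 0, 4]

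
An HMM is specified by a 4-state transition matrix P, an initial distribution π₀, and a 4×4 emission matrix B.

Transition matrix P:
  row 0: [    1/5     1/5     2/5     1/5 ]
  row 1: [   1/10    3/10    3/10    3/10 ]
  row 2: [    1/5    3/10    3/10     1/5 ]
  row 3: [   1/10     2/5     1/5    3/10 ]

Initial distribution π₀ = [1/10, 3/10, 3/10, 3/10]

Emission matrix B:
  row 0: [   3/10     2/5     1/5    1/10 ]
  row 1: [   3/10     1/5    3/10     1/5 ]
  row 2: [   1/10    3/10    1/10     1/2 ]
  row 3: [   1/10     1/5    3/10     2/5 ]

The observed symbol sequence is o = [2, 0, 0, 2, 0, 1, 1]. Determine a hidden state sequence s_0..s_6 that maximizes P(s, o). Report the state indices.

path = [3, 1, 1, 3, 1, 2, 2]

t=0: δ = [2.000e-02, 9.000e-02, 3.000e-02, 9.000e-02]  (obs o_0=2)
t=1: δ = [2.700e-03, 1.080e-02, 2.700e-03, 2.700e-03]  ψ = [1, 3, 1, 1]  (obs o_1=0)
t=2: δ = [3.240e-04, 9.720e-04, 3.240e-04, 3.240e-04]  ψ = [1, 1, 1, 1]  (obs o_2=0)
t=3: δ = [1.944e-05, 8.748e-05, 2.916e-05, 8.748e-05]  ψ = [1, 1, 1, 1]  (obs o_3=2)
t=4: δ = [2.624e-06, 1.050e-05, 2.624e-06, 2.624e-06]  ψ = [1, 3, 1, 1]  (obs o_4=0)
t=5: δ = [4.199e-07, 6.299e-07, 9.448e-07, 6.299e-07]  ψ = [1, 1, 1, 1]  (obs o_5=1)
t=6: δ = [7.558e-08, 5.669e-08, 8.503e-08, 3.779e-08]  ψ = [2, 2, 2, 1]  (obs o_6=1)
backtrack: best end state = 2; path = [3, 1, 1, 3, 1, 2, 2]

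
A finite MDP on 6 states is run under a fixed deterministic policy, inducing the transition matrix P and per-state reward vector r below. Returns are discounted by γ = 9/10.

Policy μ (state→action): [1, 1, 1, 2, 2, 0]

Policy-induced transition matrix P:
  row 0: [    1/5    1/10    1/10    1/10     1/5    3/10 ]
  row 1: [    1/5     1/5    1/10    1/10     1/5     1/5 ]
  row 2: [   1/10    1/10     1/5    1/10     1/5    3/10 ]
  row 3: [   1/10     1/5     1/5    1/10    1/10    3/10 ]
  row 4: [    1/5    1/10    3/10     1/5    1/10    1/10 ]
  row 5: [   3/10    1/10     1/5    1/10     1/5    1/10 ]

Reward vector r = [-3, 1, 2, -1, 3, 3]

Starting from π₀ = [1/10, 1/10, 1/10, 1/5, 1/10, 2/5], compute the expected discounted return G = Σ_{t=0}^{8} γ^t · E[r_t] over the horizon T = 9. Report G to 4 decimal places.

G = 6.0994

t=0: π = [0.1000, 0.1000, 0.1000, 0.2000, 0.1000, 0.4000], E[r] = 1.3000, γ^t·E[r] = 1.300000, running G = 1.300000
t=1: π = [0.2100, 0.1300, 0.1900, 0.1100, 0.1700, 0.1900], E[r] = 0.8500, γ^t·E[r] = 0.765000, running G = 2.065000
t=2: π = [0.1890, 0.1240, 0.1830, 0.1170, 0.1720, 0.2150], E[r] = 0.9670, γ^t·E[r] = 0.783270, running G = 2.848270
t=3: π = [0.1915, 0.1241, 0.1859, 0.1172, 0.1711, 0.2102], E[r] = 0.9481, γ^t·E[r] = 0.691165, running G = 3.539435
t=4: π = [0.1907, 0.1241, 0.1856, 0.1171, 0.1712, 0.2113], E[r] = 0.9535, γ^t·E[r] = 0.625585, running G = 4.165020
t=5: π = [0.1909, 0.1241, 0.1856, 0.1171, 0.1712, 0.2111], E[r] = 0.9524, γ^t·E[r] = 0.562412, running G = 4.727431
t=6: π = [0.1908, 0.1241, 0.1856, 0.1171, 0.1712, 0.2111], E[r] = 0.9527, γ^t·E[r] = 0.506284, running G = 5.233715
t=7: π = [0.1908, 0.1241, 0.1856, 0.1171, 0.1712, 0.2111], E[r] = 0.9526, γ^t·E[r] = 0.455636, running G = 5.689351
t=8: π = [0.1908, 0.1241, 0.1856, 0.1171, 0.1712, 0.2111], E[r] = 0.9526, γ^t·E[r] = 0.410076, running G = 6.099427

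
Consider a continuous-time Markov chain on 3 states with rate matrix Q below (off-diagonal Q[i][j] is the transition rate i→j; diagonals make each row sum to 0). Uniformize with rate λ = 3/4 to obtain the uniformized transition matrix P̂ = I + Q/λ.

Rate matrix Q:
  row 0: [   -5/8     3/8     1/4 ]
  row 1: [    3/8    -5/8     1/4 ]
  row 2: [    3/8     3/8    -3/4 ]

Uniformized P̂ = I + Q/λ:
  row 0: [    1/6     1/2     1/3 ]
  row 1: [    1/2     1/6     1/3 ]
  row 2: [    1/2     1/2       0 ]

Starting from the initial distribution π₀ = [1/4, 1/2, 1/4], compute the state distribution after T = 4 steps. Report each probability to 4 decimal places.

π = [0.3735, 0.3765, 0.2500]

t=0: π = [0.2500, 0.5000, 0.2500]
t=1: π = [0.4167, 0.3333, 0.2500]
t=2: π = [0.3611, 0.3889, 0.2500]
t=3: π = [0.3796, 0.3704, 0.2500]
t=4: π = [0.3735, 0.3765, 0.2500]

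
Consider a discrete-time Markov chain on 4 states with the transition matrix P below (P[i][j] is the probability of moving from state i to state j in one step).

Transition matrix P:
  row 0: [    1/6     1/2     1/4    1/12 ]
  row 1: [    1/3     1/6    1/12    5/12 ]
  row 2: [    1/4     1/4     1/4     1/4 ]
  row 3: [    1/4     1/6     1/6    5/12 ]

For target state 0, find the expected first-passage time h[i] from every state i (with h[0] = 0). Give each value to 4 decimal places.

First-step conditioning: h[0] = 0; for i ≠ 0, h[i] = 1 + Σ_k P[i][k]·h[k].
  h[1] = 1 + 1/6·h[1] + 1/12·h[2] + 5/12·h[3]
  h[2] = 1 + 1/4·h[1] + 1/4·h[2] + 1/4·h[3]
  h[3] = 1 + 1/6·h[1] + 1/6·h[2] + 5/12·h[3]
Solving the 3×3 linear system over states ≠ 0 gives exactly h = [0, 488/141, 176/47, 532/141] (h[0] = 0 is the target).

h = [0.0000, 3.4610, 3.7447, 3.7730]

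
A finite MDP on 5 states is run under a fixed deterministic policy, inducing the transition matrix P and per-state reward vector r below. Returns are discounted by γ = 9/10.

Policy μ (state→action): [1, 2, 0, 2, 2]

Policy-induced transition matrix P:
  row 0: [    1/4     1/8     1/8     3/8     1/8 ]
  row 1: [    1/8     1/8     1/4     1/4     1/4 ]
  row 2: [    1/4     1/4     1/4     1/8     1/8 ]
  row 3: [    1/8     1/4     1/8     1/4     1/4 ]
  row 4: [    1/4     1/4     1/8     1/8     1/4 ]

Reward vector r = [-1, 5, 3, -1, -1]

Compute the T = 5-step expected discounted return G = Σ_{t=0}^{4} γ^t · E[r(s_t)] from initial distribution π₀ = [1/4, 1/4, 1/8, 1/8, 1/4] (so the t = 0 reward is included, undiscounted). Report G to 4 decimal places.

G = 3.6788

t=0: π = [0.2500, 0.2500, 0.1250, 0.1250, 0.2500], E[r] = 1.0000, γ^t·E[r] = 1.000000, running G = 1.000000
t=1: π = [0.2031, 0.1875, 0.1719, 0.2344, 0.2031], E[r] = 0.8125, γ^t·E[r] = 0.731250, running G = 1.731250
t=2: π = [0.1973, 0.2012, 0.1699, 0.2285, 0.2031], E[r] = 0.8867, γ^t·E[r] = 0.718242, running G = 2.449492
t=3: π = [0.1963, 0.2002, 0.1714, 0.2280, 0.2041], E[r] = 0.8867, γ^t·E[r] = 0.646418, running G = 3.095910
t=4: π = [0.1965, 0.2004, 0.1714, 0.2276, 0.2040], E[r] = 0.8884, γ^t·E[r] = 0.582897, running G = 3.678808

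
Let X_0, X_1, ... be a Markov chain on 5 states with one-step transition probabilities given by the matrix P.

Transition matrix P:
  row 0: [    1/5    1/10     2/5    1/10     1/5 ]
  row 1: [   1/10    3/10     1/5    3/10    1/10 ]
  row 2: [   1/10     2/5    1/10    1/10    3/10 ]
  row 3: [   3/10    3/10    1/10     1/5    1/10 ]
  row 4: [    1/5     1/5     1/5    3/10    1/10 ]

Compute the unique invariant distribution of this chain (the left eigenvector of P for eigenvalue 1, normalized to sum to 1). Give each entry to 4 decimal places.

π = [0.1742, 0.2690, 0.1948, 0.2056, 0.1564]

Balance equations π_j = Σ_i π_i·P[i][j]:
  π_0 = 1/5·π_0 + 1/10·π_1 + 1/10·π_2 + 3/10·π_3 + 1/5·π_4
  π_1 = 1/10·π_0 + 3/10·π_1 + 2/5·π_2 + 3/10·π_3 + 1/5·π_4
  π_2 = 2/5·π_0 + 1/5·π_1 + 1/10·π_2 + 1/10·π_3 + 1/5·π_4
  π_3 = 1/10·π_0 + 3/10·π_1 + 1/10·π_2 + 1/5·π_3 + 3/10·π_4
  normalize: π_0 + π_1 + π_2 + π_3 + π_4 = 1
Solving the linear system gives exactly π = [1927/11063, 2976/11063, 2155/11063, 175/851, 1730/11063].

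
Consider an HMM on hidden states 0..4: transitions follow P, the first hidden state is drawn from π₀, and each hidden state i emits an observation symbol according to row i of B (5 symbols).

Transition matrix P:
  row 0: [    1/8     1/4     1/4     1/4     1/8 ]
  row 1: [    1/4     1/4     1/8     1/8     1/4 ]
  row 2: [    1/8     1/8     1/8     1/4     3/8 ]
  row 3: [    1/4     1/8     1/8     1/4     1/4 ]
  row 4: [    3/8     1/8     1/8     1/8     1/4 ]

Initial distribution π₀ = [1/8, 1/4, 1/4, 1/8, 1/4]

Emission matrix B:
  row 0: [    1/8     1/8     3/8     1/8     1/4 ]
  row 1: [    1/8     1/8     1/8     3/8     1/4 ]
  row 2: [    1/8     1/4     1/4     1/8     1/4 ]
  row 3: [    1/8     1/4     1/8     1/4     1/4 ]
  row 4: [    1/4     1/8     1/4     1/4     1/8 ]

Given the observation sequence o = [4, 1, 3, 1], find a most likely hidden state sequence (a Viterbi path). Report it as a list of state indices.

path = [2, 3, 3, 3]

t=0: δ = [3.125e-02, 6.250e-02, 6.250e-02, 3.125e-02, 3.125e-02]  (obs o_0=4)
t=1: δ = [1.953e-03, 1.953e-03, 1.953e-03, 3.906e-03, 2.930e-03]  ψ = [1, 1, 0, 2, 2]  (obs o_1=1)
t=2: δ = [1.373e-04, 1.831e-04, 6.104e-05, 2.441e-04, 2.441e-04]  ψ = [4, 0, 0, 3, 3]  (obs o_2=3)
t=3: δ = [1.144e-05, 5.722e-06, 8.583e-06, 1.526e-05, 7.629e-06]  ψ = [4, 1, 0, 3, 3]  (obs o_3=1)
backtrack: best end state = 3; path = [2, 3, 3, 3]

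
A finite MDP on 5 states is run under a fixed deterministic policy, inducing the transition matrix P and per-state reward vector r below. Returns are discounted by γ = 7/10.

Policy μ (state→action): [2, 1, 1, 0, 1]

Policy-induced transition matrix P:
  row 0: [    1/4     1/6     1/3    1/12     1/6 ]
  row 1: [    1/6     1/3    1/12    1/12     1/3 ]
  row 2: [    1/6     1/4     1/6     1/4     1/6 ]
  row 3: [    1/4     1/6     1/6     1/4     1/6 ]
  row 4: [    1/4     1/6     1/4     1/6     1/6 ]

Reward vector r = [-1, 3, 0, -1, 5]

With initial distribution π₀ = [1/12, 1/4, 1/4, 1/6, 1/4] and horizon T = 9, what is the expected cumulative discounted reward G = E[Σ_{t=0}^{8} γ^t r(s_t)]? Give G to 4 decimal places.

G = 4.6471

t=0: π = [0.0833, 0.2500, 0.2500, 0.1667, 0.2500], E[r] = 1.7500, γ^t·E[r] = 1.750000, running G = 1.750000
t=1: π = [0.2083, 0.2292, 0.1806, 0.1736, 0.2083], E[r] = 1.3472, γ^t·E[r] = 0.943056, running G = 2.693056
t=2: π = [0.2159, 0.2199, 0.1997, 0.1597, 0.2049], E[r] = 1.3084, γ^t·E[r] = 0.641140, running G = 3.334196
t=3: π = [0.2150, 0.2200, 0.2014, 0.1603, 0.2033], E[r] = 1.3011, γ^t·E[r] = 0.446284, running G = 3.780479
t=4: π = [0.2149, 0.2201, 0.2011, 0.1606, 0.2033], E[r] = 1.3015, γ^t·E[r] = 0.312492, running G = 4.092972
t=5: π = [0.2149, 0.2201, 0.2011, 0.1606, 0.2034], E[r] = 1.3016, γ^t·E[r] = 0.218766, running G = 4.311738
t=6: π = [0.2149, 0.2201, 0.2011, 0.1606, 0.2034], E[r] = 1.3016, γ^t·E[r] = 0.153136, running G = 4.464873
t=7: π = [0.2149, 0.2201, 0.2011, 0.1606, 0.2034], E[r] = 1.3016, γ^t·E[r] = 0.107195, running G = 4.572068
t=8: π = [0.2149, 0.2201, 0.2011, 0.1606, 0.2034], E[r] = 1.3016, γ^t·E[r] = 0.075036, running G = 4.647105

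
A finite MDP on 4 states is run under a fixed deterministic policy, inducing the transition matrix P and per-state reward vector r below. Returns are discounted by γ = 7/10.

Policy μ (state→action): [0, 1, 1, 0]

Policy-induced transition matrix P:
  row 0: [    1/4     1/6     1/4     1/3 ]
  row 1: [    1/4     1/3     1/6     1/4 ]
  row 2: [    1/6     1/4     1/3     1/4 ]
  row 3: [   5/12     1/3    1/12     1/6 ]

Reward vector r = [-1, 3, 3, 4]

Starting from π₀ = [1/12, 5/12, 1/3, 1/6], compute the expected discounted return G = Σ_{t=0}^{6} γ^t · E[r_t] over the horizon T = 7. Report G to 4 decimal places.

t=0: π = [0.0833, 0.4167, 0.3333, 0.1667], E[r] = 2.8333, γ^t·E[r] = 2.833333, running G = 2.833333
t=1: π = [0.2500, 0.2917, 0.2153, 0.2431], E[r] = 2.2431, γ^t·E[r] = 1.570139, running G = 4.403472
t=2: π = [0.2726, 0.2737, 0.2031, 0.2506], E[r] = 2.1603, γ^t·E[r] = 1.058547, running G = 5.462020
t=3: π = [0.2748, 0.2710, 0.2024, 0.2518], E[r] = 2.1525, γ^t·E[r] = 0.738304, running G = 6.200323
t=4: π = [0.2751, 0.2707, 0.2023, 0.2519], E[r] = 2.1515, γ^t·E[r] = 0.516570, running G = 6.716893
t=5: π = [0.2751, 0.2706, 0.2023, 0.2519], E[r] = 2.1514, γ^t·E[r] = 0.361590, running G = 7.078483
t=6: π = [0.2751, 0.2706, 0.2023, 0.2519], E[r] = 2.1514, γ^t·E[r] = 0.253112, running G = 7.331595

G = 7.3316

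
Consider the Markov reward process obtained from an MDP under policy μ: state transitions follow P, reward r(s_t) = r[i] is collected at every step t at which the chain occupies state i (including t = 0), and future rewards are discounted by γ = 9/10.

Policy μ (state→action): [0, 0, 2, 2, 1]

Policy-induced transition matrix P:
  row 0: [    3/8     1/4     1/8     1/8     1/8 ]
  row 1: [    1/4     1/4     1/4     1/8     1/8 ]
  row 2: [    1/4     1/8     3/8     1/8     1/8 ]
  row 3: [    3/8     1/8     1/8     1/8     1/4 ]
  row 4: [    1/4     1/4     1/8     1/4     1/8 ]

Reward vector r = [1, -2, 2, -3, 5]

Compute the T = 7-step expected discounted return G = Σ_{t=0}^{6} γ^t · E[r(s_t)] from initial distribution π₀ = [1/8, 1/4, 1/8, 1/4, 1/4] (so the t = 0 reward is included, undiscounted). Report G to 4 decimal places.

G = 2.8148

t=0: π = [0.1250, 0.2500, 0.1250, 0.2500, 0.2500], E[r] = 0.3750, γ^t·E[r] = 0.375000, running G = 0.375000
t=1: π = [0.2969, 0.2031, 0.1875, 0.1563, 0.1563], E[r] = 0.5781, γ^t·E[r] = 0.520313, running G = 0.895313
t=2: π = [0.3066, 0.2070, 0.1973, 0.1445, 0.1445], E[r] = 0.5762, γ^t·E[r] = 0.466699, running G = 1.362012
t=3: π = [0.3064, 0.2073, 0.2002, 0.1431, 0.1431], E[r] = 0.5784, γ^t·E[r] = 0.421631, running G = 1.783643
t=4: π = [0.3062, 0.2071, 0.2010, 0.1429, 0.1429], E[r] = 0.5797, γ^t·E[r] = 0.380329, running G = 2.163972
t=5: π = [0.3061, 0.2070, 0.2011, 0.1429, 0.1429], E[r] = 0.5801, γ^t·E[r] = 0.342524, running G = 2.506495
t=6: π = [0.3061, 0.2070, 0.2012, 0.1429, 0.1429], E[r] = 0.5802, γ^t·E[r] = 0.308318, running G = 2.814813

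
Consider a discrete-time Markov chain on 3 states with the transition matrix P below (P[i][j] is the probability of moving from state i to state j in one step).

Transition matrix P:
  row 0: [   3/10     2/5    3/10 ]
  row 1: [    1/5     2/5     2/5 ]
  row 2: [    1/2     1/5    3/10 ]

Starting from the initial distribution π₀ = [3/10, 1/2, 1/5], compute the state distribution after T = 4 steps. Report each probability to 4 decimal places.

t=0: π = [0.3000, 0.5000, 0.2000]
t=1: π = [0.2900, 0.3600, 0.3500]
t=2: π = [0.3340, 0.3300, 0.3360]
t=3: π = [0.3342, 0.3328, 0.3330]
t=4: π = [0.3333, 0.3334, 0.3333]

π = [0.3333, 0.3334, 0.3333]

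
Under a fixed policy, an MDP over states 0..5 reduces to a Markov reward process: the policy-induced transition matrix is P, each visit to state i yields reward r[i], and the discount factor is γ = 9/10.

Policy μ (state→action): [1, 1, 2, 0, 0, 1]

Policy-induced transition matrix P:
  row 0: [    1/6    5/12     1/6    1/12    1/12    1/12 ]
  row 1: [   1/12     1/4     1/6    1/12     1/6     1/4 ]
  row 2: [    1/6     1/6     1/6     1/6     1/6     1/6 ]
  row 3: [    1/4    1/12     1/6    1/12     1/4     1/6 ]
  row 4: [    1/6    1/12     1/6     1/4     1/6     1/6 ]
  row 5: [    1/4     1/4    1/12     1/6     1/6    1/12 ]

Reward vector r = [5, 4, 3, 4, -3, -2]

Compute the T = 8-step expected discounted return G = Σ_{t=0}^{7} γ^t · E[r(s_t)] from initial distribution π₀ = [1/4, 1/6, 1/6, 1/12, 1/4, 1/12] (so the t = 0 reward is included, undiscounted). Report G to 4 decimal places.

t=0: π = [0.2500, 0.1667, 0.1667, 0.0833, 0.2500, 0.0833], E[r] = 1.8333, γ^t·E[r] = 1.833333, running G = 1.833333
t=1: π = [0.1667, 0.2222, 0.1597, 0.1458, 0.1528, 0.1528], E[r] = 2.0208, γ^t·E[r] = 1.818750, running G = 3.652083
t=2: π = [0.1730, 0.2147, 0.1539, 0.1348, 0.1649, 0.1586], E[r] = 1.9132, γ^t·E[r] = 1.549688, running G = 5.201771
t=3: π = [0.1732, 0.2160, 0.1535, 0.1369, 0.1635, 0.1569], E[r] = 1.9338, γ^t·E[r] = 1.409766, running G = 6.611536
t=4: π = [0.1731, 0.2160, 0.1536, 0.1364, 0.1636, 0.1572], E[r] = 1.9312, γ^t·E[r] = 1.267028, running G = 7.878564
t=5: π = [0.1731, 0.2160, 0.1536, 0.1365, 0.1636, 0.1571], E[r] = 1.9314, γ^t·E[r] = 1.140497, running G = 9.019061
t=6: π = [0.1731, 0.2160, 0.1536, 0.1365, 0.1636, 0.1571], E[r] = 1.9314, γ^t·E[r] = 1.026413, running G = 10.045475
t=7: π = [0.1731, 0.2160, 0.1536, 0.1365, 0.1636, 0.1571], E[r] = 1.9314, γ^t·E[r] = 0.923778, running G = 10.969252

G = 10.9693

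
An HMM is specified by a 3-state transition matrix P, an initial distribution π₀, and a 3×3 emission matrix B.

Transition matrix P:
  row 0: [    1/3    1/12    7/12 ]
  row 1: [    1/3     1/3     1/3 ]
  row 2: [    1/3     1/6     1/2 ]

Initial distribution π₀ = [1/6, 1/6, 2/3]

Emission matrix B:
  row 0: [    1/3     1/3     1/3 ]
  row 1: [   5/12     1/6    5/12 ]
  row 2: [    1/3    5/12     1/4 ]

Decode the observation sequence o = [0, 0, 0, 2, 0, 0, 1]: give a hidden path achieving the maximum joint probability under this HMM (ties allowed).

t=0: δ = [5.556e-02, 6.944e-02, 2.222e-01]  (obs o_0=0)
t=1: δ = [2.469e-02, 1.543e-02, 3.704e-02]  ψ = [2, 2, 2]  (obs o_1=0)
t=2: δ = [4.115e-03, 2.572e-03, 6.173e-03]  ψ = [2, 2, 2]  (obs o_2=0)
t=3: δ = [6.859e-04, 4.287e-04, 7.716e-04]  ψ = [2, 2, 2]  (obs o_3=2)
t=4: δ = [8.573e-05, 5.954e-05, 1.334e-04]  ψ = [2, 1, 0]  (obs o_4=0)
t=5: δ = [1.482e-05, 9.261e-06, 2.223e-05]  ψ = [2, 2, 2]  (obs o_5=0)
t=6: δ = [2.470e-06, 6.174e-07, 4.631e-06]  ψ = [2, 2, 2]  (obs o_6=1)
backtrack: best end state = 2; path = [2, 2, 2, 0, 2, 2, 2]

path = [2, 2, 2, 0, 2, 2, 2]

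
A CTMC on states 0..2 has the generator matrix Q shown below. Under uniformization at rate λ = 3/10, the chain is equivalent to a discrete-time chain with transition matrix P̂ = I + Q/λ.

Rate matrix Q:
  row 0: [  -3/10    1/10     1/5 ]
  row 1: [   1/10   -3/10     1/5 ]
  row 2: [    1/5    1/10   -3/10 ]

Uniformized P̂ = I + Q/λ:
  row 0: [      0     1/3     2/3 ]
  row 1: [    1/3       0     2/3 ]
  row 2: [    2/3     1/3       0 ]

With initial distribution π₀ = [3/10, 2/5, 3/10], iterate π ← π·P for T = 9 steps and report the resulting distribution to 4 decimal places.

t=0: π = [0.3000, 0.4000, 0.3000]
t=1: π = [0.3333, 0.2000, 0.4667]
t=2: π = [0.3778, 0.2667, 0.3556]
t=3: π = [0.3259, 0.2444, 0.4296]
t=4: π = [0.3679, 0.2519, 0.3802]
t=5: π = [0.3374, 0.2494, 0.4132]
t=6: π = [0.3586, 0.2502, 0.3912]
t=7: π = [0.3442, 0.2499, 0.4059]
t=8: π = [0.3539, 0.2500, 0.3961]
t=9: π = [0.3474, 0.2500, 0.4026]

π = [0.3474, 0.2500, 0.4026]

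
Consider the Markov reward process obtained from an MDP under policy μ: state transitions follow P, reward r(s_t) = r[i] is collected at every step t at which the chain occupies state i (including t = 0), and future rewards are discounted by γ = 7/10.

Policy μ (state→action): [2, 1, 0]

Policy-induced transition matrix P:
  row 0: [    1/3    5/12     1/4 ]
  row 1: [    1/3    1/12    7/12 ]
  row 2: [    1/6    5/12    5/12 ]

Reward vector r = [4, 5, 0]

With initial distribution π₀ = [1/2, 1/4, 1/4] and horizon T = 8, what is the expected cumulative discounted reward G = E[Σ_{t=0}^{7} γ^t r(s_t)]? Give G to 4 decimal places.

t=0: π = [0.5000, 0.2500, 0.2500], E[r] = 3.2500, γ^t·E[r] = 3.250000, running G = 3.250000
t=1: π = [0.2917, 0.3333, 0.3750], E[r] = 2.8333, γ^t·E[r] = 1.983333, running G = 5.233333
t=2: π = [0.2708, 0.3056, 0.4236], E[r] = 2.6111, γ^t·E[r] = 1.279444, running G = 6.512778
t=3: π = [0.2627, 0.3148, 0.4225], E[r] = 2.6250, γ^t·E[r] = 0.900375, running G = 7.413153
t=4: π = [0.2629, 0.3117, 0.4253], E[r] = 2.6103, γ^t·E[r] = 0.626743, running G = 8.039895
t=5: π = [0.2624, 0.3128, 0.4248], E[r] = 2.6136, γ^t·E[r] = 0.439260, running G = 8.479155
t=6: π = [0.2625, 0.3124, 0.4251], E[r] = 2.6122, γ^t·E[r] = 0.307323, running G = 8.786479
t=7: π = [0.2625, 0.3125, 0.4250], E[r] = 2.6126, γ^t·E[r] = 0.215159, running G = 9.001638

G = 9.0016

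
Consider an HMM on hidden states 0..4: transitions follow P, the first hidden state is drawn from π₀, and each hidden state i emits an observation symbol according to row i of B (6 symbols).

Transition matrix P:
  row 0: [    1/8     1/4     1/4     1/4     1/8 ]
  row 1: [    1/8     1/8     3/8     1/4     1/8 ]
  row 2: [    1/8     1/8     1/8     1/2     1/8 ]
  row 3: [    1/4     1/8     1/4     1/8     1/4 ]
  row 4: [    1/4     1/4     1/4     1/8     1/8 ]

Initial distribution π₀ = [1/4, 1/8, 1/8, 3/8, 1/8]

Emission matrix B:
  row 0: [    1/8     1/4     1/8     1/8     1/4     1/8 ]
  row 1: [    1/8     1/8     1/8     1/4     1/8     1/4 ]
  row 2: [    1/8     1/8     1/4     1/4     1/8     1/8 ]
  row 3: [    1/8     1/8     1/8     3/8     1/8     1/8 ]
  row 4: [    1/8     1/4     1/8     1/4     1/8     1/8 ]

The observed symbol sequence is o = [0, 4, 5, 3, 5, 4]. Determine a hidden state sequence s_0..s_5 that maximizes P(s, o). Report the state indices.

path = [3, 0, 1, 2, 3, 0]

t=0: δ = [3.125e-02, 1.562e-02, 1.562e-02, 4.688e-02, 1.562e-02]  (obs o_0=0)
t=1: δ = [2.930e-03, 9.766e-04, 1.465e-03, 9.766e-04, 1.465e-03]  ψ = [3, 0, 3, 0, 3]  (obs o_1=4)
t=2: δ = [4.578e-05, 1.831e-04, 9.155e-05, 9.155e-05, 4.578e-05]  ψ = [0, 0, 0, 0, 0]  (obs o_2=5)
t=3: δ = [2.861e-06, 5.722e-06, 1.717e-05, 1.717e-05, 5.722e-06]  ψ = [1, 1, 1, 1, 1]  (obs o_3=3)
t=4: δ = [5.364e-07, 5.364e-07, 5.364e-07, 1.073e-06, 5.364e-07]  ψ = [3, 2, 3, 2, 3]  (obs o_4=5)
t=5: δ = [6.706e-08, 1.676e-08, 3.353e-08, 3.353e-08, 3.353e-08]  ψ = [3, 0, 3, 2, 3]  (obs o_5=4)
backtrack: best end state = 0; path = [3, 0, 1, 2, 3, 0]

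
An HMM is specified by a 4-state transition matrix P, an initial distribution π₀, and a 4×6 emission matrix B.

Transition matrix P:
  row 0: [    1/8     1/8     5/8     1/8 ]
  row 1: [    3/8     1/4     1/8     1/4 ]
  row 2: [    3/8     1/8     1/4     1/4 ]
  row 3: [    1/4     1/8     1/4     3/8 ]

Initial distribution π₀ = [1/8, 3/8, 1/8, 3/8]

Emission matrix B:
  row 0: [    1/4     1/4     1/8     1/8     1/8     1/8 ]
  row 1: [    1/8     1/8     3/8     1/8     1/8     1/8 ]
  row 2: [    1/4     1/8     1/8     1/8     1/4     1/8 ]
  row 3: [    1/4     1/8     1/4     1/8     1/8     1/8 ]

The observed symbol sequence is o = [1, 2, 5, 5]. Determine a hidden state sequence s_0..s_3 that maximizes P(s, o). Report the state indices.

t=0: δ = [3.125e-02, 4.688e-02, 1.562e-02, 4.688e-02]  (obs o_0=1)
t=1: δ = [2.197e-03, 4.395e-03, 2.441e-03, 4.395e-03]  ψ = [1, 1, 0, 3]  (obs o_1=2)
t=2: δ = [2.060e-04, 1.373e-04, 1.717e-04, 2.060e-04]  ψ = [1, 1, 0, 3]  (obs o_2=5)
t=3: δ = [8.047e-06, 4.292e-06, 1.609e-05, 9.656e-06]  ψ = [2, 1, 0, 3]  (obs o_3=5)
backtrack: best end state = 2; path = [1, 1, 0, 2]

path = [1, 1, 0, 2]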